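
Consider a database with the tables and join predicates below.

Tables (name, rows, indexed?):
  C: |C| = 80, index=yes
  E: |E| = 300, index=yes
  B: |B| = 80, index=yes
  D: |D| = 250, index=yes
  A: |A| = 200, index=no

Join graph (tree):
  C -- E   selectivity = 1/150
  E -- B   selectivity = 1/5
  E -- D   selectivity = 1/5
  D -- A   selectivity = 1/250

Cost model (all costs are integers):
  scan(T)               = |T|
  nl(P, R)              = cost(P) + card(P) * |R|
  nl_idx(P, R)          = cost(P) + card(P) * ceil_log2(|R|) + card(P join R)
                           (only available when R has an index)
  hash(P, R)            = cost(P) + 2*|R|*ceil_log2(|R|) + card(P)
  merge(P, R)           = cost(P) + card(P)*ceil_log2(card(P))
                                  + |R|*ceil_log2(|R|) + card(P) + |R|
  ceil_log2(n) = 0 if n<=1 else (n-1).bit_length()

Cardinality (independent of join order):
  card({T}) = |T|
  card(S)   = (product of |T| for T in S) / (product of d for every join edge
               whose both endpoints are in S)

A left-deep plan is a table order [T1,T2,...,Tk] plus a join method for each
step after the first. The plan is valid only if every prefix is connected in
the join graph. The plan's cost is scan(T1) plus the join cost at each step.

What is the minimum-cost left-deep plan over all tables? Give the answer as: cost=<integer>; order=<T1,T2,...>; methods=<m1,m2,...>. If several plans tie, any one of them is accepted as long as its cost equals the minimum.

cost=23370; order=C,E,D,A,B; methods=nl_idx,merge,hash,hash

Selinger DP (subsets sized 1..n):
  {C}: scan cost=80, card=80
  {E}: scan cost=300, card=300
  {B}: scan cost=80, card=80
  {D}: scan cost=250, card=250
  {A}: scan cost=200, card=200
  {CE}: card=160; try (E,nl_idx)→960, (C,hash)→1720, (C,nl_idx)→2560, (E,merge)→3720, (C,merge)→3940, (E,hash)→5560 …(+2); best=960 via (E,nl_idx)
  {BE}: card=4800; try (B,hash)→1720, (E,merge)→3720, (B,merge)→3940, (E,hash)→5560, (E,nl_idx)→5600, (B,nl_idx)→7200 …(+2); best=1720 via (B,hash)
  {DE}: card=15000; try (D,hash)→4600, (E,merge)→5500, (D,merge)→5550, (E,hash)→5900, (E,nl_idx)→17500, (D,nl_idx)→17700 …(+2); best=4600 via (D,hash)
  {AD}: card=200; try (D,nl_idx)→2000, (A,hash)→3700, (D,merge)→4250, (A,merge)→4300, (D,hash)→4400, (D,nl)→50200 …(+1); best=2000 via (D,nl_idx)
  {BCE}: card=2560; try (B,hash)→2240, (B,merge)→3040, (B,nl_idx)→4640, (C,hash)→7640, (B,nl)→13760, (C,nl_idx)→37880 …(+2); best=2240 via (B,hash)
  {CDE}: card=8000; try (D,merge)→4650, (D,hash)→5120, (D,nl_idx)→10240, (C,hash)→20720, (D,nl)→40960, (C,nl_idx)→117600 …(+2); best=4650 via (D,merge)
  {BDE}: card=240000; try (D,hash)→10520, (B,hash)→20720, (D,merge)→71170, (B,merge)→230240, (D,nl_idx)→280120, (B,nl_idx)→349600 …(+2); best=10520 via (D,hash)
  {ADE}: card=12000; try (E,merge)→6800, (E,hash)→7600, (E,nl_idx)→15800, (A,hash)→22800, (E,nl)→62000, (A,merge)→231400 …(+1); best=6800 via (E,merge)
  {BCDE}: card=128000; try (D,hash)→8800, (B,hash)→13770, (D,merge)→37770, (B,merge)→117290, (D,nl_idx)→150720, (B,nl_idx)→188650 …(+6); best=8800 via (D,hash)
  {ACDE}: card=6400; try (A,hash)→15850, (C,hash)→19920, (C,nl_idx)→97200, (A,merge)→118450, (C,merge)→187440, (C,nl)→966800 …(+1); best=15850 via (A,hash)
  {ABDE}: card=192000; try (B,hash)→19920, (B,merge)→187440, (A,hash)→253720, (B,nl_idx)→282800, (B,nl)→966800, (A,merge)→4572320 …(+1); best=19920 via (B,hash)
  {ABCDE}: card=102400; try (B,hash)→23370, (B,merge)→106090, (A,hash)→140000, (B,nl_idx)→163050, (C,hash)→213040, (B,nl)→527850 …(+5); best=23370 via (B,hash)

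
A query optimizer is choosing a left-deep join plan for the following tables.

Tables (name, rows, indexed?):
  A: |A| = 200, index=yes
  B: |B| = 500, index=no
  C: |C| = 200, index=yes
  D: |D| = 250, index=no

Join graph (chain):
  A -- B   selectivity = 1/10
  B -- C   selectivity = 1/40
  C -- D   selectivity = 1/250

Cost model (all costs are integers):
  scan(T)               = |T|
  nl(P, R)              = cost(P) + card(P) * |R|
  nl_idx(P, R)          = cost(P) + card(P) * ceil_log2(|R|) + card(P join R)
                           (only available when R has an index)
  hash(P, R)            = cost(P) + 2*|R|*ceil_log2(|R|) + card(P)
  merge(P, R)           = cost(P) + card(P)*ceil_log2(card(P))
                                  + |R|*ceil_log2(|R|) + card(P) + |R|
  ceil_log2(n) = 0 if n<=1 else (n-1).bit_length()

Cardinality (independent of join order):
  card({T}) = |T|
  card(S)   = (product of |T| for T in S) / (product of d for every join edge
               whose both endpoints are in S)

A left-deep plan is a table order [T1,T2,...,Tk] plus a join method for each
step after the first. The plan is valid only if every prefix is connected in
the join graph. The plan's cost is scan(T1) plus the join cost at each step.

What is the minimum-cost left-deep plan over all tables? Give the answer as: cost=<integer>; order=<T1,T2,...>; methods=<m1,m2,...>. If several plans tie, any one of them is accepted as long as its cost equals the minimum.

cost=14950; order=D,C,B,A; methods=nl_idx,merge,hash

Selinger DP (subsets sized 1..n):
  {A}: scan cost=200, card=200
  {B}: scan cost=500, card=500
  {C}: scan cost=200, card=200
  {D}: scan cost=250, card=250
  {AB}: card=10000; try (A,hash)→4200, (B,merge)→7000, (A,merge)→7300, (B,hash)→9400, (A,nl_idx)→14500, (B,nl)→100200 …(+1); best=4200 via (A,hash)
  {BC}: card=2500; try (C,hash)→4200, (C,nl_idx)→7000, (B,merge)→7000, (C,merge)→7300, (B,hash)→9400, (B,nl)→100200 …(+1); best=4200 via (C,hash)
  {CD}: card=200; try (C,nl_idx)→2450, (C,hash)→3700, (D,merge)→4250, (C,merge)→4300, (D,hash)→4400, (D,nl)→50200 …(+1); best=2450 via (C,nl_idx)
  {ABC}: card=50000; try (A,hash)→9900, (C,hash)→17400, (A,merge)→38500, (A,nl_idx)→74200, (C,nl_idx)→134200, (C,merge)→156000 …(+2); best=9900 via (A,hash)
  {BCD}: card=2500; try (B,merge)→9250, (D,hash)→10700, (B,hash)→11650, (D,merge)→38950, (B,nl)→102450, (D,nl)→629200; best=9250 via (B,merge)
  {ABCD}: card=50000; try (A,hash)→14950, (A,merge)→43550, (D,hash)→63900, (A,nl_idx)→79250, (A,nl)→509250, (D,merge)→862150 …(+1); best=14950 via (A,hash)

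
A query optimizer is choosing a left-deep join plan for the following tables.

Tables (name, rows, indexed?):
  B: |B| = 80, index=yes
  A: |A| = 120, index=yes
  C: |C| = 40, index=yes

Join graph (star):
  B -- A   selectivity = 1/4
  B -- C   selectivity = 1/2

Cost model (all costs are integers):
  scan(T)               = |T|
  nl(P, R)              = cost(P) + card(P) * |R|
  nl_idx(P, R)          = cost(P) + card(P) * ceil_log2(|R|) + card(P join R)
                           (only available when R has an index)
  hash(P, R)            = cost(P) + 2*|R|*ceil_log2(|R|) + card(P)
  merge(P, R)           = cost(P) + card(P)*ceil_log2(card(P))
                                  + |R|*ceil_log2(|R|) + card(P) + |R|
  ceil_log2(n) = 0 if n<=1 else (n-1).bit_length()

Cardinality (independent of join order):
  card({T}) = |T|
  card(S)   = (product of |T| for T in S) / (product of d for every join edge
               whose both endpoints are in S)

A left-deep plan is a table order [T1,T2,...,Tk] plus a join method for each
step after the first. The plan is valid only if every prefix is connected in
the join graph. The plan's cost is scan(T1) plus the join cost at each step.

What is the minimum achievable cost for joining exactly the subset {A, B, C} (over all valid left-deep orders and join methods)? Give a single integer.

3920

Selinger DP over subsets of {A,B,C}:
  {B}: scan cost=80, card=80
  {A}: scan cost=120, card=120
  {C}: scan cost=40, card=40
  {AB}: card=2400; try (B,hash)→1360, (A,merge)→1680, (B,merge)→1720, (A,hash)→1840, (A,nl_idx)→3040, (B,nl_idx)→3360 …(+2); best=1360 via (B,hash)
  {BC}: card=1600; try (C,hash)→640, (B,merge)→960, (C,merge)→1000, (B,hash)→1200, (B,nl_idx)→1920, (C,nl_idx)→2160 …(+2); best=640 via (C,hash)
  {ABC}: card=48000; try (A,hash)→3920, (C,hash)→4240, (A,merge)→20800, (C,merge)→32840, (A,nl_idx)→59840, (C,nl_idx)→63760 …(+2); best=3920 via (A,hash)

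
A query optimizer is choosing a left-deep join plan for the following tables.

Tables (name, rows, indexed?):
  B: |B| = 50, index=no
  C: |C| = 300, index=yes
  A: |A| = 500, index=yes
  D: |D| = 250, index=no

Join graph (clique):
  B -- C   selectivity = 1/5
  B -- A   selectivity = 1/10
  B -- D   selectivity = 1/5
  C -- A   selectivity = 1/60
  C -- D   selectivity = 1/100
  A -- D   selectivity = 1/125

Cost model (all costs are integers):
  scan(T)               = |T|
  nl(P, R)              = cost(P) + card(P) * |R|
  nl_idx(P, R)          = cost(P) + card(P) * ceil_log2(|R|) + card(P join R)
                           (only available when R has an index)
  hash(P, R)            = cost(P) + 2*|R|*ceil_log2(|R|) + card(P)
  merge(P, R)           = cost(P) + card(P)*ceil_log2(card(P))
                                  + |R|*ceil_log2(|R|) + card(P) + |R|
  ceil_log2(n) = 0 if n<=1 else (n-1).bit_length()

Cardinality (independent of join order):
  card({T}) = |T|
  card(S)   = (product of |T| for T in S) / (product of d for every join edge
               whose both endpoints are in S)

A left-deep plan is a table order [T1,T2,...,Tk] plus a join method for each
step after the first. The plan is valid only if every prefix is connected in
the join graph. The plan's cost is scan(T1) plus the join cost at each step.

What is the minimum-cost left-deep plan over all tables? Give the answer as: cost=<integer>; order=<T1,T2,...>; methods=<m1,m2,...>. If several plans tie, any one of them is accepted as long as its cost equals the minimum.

cost=10550; order=D,A,C,B; methods=nl_idx,hash,hash

Selinger DP (subsets sized 1..n):
  {B}: scan cost=50, card=50
  {C}: scan cost=300, card=300
  {A}: scan cost=500, card=500
  {D}: scan cost=250, card=250
  {BC}: card=3000; try (B,hash)→1200, (C,merge)→3400, (C,nl_idx)→3500, (B,merge)→3650, (C,hash)→5500, (C,nl)→15050 …(+1); best=1200 via (B,hash)
  {AB}: card=2500; try (B,hash)→1600, (A,nl_idx)→3000, (A,merge)→5400, (B,merge)→5850, (A,hash)→9100, (A,nl)→25050 …(+1); best=1600 via (B,hash)
  {BD}: card=2500; try (B,hash)→1100, (D,merge)→2650, (B,merge)→2850, (D,hash)→4100, (D,nl)→12550, (B,nl)→12750; best=1100 via (B,hash)
  {AC}: card=2500; try (A,nl_idx)→5500, (C,hash)→6400, (C,nl_idx)→7500, (A,merge)→8300, (C,merge)→8500, (A,hash)→9600 …(+2); best=5500 via (A,nl_idx)
  {CD}: card=750; try (C,nl_idx)→3250, (D,hash)→4600, (C,merge)→5500, (D,merge)→5550, (C,hash)→5900, (C,nl)→75250 …(+1); best=3250 via (C,nl_idx)
  {AD}: card=1000; try (A,nl_idx)→3500, (D,hash)→5000, (A,merge)→7500, (D,merge)→7750, (A,hash)→9500, (A,nl)→125250 …(+1); best=3500 via (A,nl_idx)
  {ABC}: card=2500; try (B,hash)→8600, (C,hash)→9500, (A,hash)→13200, (C,nl_idx)→26600, (A,nl_idx)→30700, (C,merge)→37100 …(+5); best=8600 via (B,hash)
  {BCD}: card=1500; try (B,hash)→4600, (D,hash)→8200, (C,hash)→9000, (B,merge)→11850, (C,nl_idx)→25100, (C,merge)→36600 …(+4); best=4600 via (B,hash)
  {ABD}: card=1000; try (B,hash)→5100, (D,hash)→8100, (A,hash)→12600, (B,merge)→14850, (A,nl_idx)→24600, (D,merge)→36350 …(+4); best=5100 via (B,hash)
  {ACD}: card=50; try (C,hash)→9900, (A,nl_idx)→10050, (D,hash)→12000, (C,nl_idx)→12550, (A,hash)→13000, (A,merge)→16500 …(+5); best=9900 via (C,hash)
  {ABCD}: card=10; try (B,hash)→10550, (B,merge)→10600, (C,hash)→11500, (B,nl)→12400, (C,nl_idx)→14110, (D,hash)→15100 …(+8); best=10550 via (B,hash)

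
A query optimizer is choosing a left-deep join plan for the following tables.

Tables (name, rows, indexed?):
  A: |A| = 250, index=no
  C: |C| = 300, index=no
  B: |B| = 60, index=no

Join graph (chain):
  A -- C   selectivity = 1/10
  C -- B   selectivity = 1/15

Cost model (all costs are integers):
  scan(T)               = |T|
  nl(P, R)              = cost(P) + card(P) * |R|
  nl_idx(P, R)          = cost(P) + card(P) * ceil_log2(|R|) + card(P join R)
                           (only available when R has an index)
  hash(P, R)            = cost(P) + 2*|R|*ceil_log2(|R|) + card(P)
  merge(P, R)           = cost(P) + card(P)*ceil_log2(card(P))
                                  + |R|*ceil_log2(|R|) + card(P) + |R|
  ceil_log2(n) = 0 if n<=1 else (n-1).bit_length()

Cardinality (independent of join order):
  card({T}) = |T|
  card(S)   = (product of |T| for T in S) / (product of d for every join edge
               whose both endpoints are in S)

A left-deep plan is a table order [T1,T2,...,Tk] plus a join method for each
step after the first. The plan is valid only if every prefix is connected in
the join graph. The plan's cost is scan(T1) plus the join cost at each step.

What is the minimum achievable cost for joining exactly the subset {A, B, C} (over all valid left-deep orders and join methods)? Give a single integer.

Selinger DP over subsets of {A,B,C}:
  {A}: scan cost=250, card=250
  {C}: scan cost=300, card=300
  {B}: scan cost=60, card=60
  {AC}: card=7500; try (A,hash)→4600, (C,merge)→5500, (A,merge)→5550, (C,hash)→5900, (C,nl)→75250, (A,nl)→75300; best=4600 via (A,hash)
  {BC}: card=1200; try (B,hash)→1320, (C,merge)→3480, (B,merge)→3720, (C,hash)→5520, (C,nl)→18060, (B,nl)→18300; best=1320 via (B,hash)
  {ABC}: card=30000; try (A,hash)→6520, (B,hash)→12820, (A,merge)→17970, (B,merge)→110020, (A,nl)→301320, (B,nl)→454600; best=6520 via (A,hash)

6520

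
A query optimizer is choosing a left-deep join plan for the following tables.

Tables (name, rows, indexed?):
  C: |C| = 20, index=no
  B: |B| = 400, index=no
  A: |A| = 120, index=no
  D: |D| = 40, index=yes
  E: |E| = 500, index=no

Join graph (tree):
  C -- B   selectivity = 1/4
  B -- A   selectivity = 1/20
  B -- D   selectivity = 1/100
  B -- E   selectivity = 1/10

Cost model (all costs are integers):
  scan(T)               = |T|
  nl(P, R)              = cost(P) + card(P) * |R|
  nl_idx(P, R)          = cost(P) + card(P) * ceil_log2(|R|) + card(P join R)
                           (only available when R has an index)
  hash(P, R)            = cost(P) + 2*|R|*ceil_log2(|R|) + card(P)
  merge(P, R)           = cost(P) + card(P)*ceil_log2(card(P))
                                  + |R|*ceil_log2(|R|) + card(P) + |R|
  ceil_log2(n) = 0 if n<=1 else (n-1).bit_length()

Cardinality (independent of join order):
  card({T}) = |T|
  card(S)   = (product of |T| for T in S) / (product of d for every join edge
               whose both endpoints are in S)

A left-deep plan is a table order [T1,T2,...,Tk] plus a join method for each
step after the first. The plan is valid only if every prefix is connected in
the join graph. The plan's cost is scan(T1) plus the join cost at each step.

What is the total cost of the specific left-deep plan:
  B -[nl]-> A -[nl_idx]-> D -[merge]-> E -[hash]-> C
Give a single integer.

step 1: scan B: cost=400, card=400
step 2: join A via nl
    card(P join A) = 400*120/(20) = 2400
    cost = 400 + 400*120 = 48400
step 3: join D via nl_idx
    card(P join D) = 2400*40/(100) = 960
    cost = 48400 + 2400*6 + 960 = 63760
step 4: join E via merge
    card(P join E) = 960*500/(10) = 48000
    cost = 63760 + 960*10 + 500*9 + 960 + 500 = 79320
step 5: join C via hash
    card(P join C) = 48000*20/(4) = 240000
    cost = 79320 + 2*20*5 + 48000 = 127520

127520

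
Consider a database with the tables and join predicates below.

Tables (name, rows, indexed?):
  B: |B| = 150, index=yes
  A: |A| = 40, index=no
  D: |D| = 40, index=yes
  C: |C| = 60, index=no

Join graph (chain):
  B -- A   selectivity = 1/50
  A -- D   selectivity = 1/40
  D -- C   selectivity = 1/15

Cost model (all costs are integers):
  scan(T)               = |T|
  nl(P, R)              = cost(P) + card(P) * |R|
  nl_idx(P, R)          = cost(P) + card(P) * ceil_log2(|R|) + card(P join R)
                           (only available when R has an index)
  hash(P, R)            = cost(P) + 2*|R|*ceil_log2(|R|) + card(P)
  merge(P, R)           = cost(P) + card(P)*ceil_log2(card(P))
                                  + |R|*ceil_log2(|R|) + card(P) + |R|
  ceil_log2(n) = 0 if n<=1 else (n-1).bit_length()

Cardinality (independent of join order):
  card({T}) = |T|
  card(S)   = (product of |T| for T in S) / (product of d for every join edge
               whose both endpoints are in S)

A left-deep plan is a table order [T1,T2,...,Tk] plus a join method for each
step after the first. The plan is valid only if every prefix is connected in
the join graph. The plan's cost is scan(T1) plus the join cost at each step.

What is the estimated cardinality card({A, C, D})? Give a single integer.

Tables in S: A(40), C(60), D(40)
Edges inside S: A-D(d=40), D-C(d=15)
numerator = 40 * 60 * 40 = 96000
denominator = 40 * 15 = 600
card(S) = 96000 / 600 = 160

160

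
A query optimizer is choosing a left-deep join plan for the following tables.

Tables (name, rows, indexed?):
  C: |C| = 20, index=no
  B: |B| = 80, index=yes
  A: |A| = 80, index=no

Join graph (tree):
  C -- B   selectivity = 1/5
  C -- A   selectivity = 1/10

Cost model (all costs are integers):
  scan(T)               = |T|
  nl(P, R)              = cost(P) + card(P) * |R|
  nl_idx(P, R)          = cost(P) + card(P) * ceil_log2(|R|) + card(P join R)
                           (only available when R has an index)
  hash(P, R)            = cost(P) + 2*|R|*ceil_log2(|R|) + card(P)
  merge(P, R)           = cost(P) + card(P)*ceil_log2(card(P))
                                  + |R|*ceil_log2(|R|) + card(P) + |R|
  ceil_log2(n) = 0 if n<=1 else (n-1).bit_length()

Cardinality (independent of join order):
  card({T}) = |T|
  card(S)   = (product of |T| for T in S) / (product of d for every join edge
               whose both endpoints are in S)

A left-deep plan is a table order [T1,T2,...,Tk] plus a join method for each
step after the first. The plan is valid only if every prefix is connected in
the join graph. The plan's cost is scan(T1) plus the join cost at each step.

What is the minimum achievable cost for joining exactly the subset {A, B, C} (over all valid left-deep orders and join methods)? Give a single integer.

Selinger DP over subsets of {A,B,C}:
  {C}: scan cost=20, card=20
  {B}: scan cost=80, card=80
  {A}: scan cost=80, card=80
  {BC}: card=320; try (C,hash)→360, (B,nl_idx)→480, (B,merge)→780, (C,merge)→840, (B,hash)→1160, (B,nl)→1620 …(+1); best=360 via (C,hash)
  {AC}: card=160; try (C,hash)→360, (A,merge)→780, (C,merge)→840, (A,hash)→1160, (A,nl)→1620, (C,nl)→1680; best=360 via (C,hash)
  {ABC}: card=2560; try (B,hash)→1640, (A,hash)→1800, (B,merge)→2440, (B,nl_idx)→4040, (A,merge)→4200, (B,nl)→13160 …(+1); best=1640 via (B,hash)

1640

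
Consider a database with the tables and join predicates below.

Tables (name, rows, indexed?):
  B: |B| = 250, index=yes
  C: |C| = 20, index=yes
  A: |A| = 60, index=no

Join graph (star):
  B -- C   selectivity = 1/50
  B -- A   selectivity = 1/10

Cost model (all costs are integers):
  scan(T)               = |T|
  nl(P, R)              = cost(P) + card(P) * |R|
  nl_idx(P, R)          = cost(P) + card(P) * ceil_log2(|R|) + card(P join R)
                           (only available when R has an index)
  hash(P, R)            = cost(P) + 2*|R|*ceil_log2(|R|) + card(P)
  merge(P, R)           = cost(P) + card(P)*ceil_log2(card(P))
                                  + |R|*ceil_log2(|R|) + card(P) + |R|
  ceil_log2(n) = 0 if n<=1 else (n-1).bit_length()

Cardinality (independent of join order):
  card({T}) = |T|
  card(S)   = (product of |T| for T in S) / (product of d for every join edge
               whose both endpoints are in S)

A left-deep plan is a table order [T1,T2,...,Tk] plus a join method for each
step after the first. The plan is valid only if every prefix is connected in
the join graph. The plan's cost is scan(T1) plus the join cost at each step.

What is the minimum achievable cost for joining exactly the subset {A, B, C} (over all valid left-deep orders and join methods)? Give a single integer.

1100

Selinger DP over subsets of {A,B,C}:
  {B}: scan cost=250, card=250
  {C}: scan cost=20, card=20
  {A}: scan cost=60, card=60
  {BC}: card=100; try (B,nl_idx)→280, (C,hash)→700, (C,nl_idx)→1600, (B,merge)→2390, (C,merge)→2620, (B,hash)→4040 …(+2); best=280 via (B,nl_idx)
  {AB}: card=1500; try (A,hash)→1220, (B,nl_idx)→2040, (B,merge)→2730, (A,merge)→2920, (B,hash)→4120, (B,nl)→15060 …(+1); best=1220 via (A,hash)
  {ABC}: card=600; try (A,hash)→1100, (A,merge)→1500, (C,hash)→2920, (A,nl)→6280, (C,nl_idx)→9320, (C,merge)→19340 …(+1); best=1100 via (A,hash)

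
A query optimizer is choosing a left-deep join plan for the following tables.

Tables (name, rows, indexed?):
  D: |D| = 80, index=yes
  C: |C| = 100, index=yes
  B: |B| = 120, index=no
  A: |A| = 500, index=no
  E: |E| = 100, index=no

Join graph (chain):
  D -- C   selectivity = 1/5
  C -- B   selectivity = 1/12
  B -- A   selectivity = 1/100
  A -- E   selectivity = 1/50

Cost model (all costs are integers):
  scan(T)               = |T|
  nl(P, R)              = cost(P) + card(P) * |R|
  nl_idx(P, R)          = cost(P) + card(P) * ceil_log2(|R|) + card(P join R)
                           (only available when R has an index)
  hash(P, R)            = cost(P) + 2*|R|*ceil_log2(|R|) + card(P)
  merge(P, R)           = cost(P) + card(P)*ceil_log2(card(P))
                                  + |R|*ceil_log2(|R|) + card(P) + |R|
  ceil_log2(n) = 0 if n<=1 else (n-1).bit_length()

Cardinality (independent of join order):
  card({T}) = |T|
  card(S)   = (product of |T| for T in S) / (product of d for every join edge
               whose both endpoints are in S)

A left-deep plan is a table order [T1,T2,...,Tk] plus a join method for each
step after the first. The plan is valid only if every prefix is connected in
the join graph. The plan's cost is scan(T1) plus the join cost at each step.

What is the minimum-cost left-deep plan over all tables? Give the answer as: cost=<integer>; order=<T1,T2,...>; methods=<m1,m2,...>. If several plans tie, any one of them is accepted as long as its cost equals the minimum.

Selinger DP (subsets sized 1..n):
  {D}: scan cost=80, card=80
  {C}: scan cost=100, card=100
  {B}: scan cost=120, card=120
  {A}: scan cost=500, card=500
  {E}: scan cost=100, card=100
  {CD}: card=1600; try (D,hash)→1320, (C,merge)→1520, (D,merge)→1540, (C,hash)→1560, (C,nl_idx)→2240, (D,nl_idx)→2400 …(+2); best=1320 via (D,hash)
  {BC}: card=1000; try (C,hash)→1640, (B,merge)→1860, (C,merge)→1880, (B,hash)→1880, (C,nl_idx)→1960, (B,nl)→12100 …(+1); best=1640 via (C,hash)
  {AB}: card=600; try (B,hash)→2680, (A,merge)→6080, (B,merge)→6460, (A,hash)→9240, (A,nl)→60120, (B,nl)→60500; best=2680 via (B,hash)
  {AE}: card=1000; try (E,hash)→2400, (A,merge)→5900, (E,merge)→6300, (A,hash)→9200, (A,nl)→50100, (E,nl)→50500; best=2400 via (E,hash)
  {BCD}: card=16000; try (D,hash)→3760, (B,hash)→4600, (D,merge)→13280, (B,merge)→21480, (D,nl_idx)→24640, (D,nl)→81640 …(+1); best=3760 via (D,hash)
  {ABC}: card=5000; try (C,hash)→4680, (C,merge)→10080, (A,hash)→11640, (C,nl_idx)→11880, (A,merge)→17640, (C,nl)→62680 …(+1); best=4680 via (C,hash)
  {ABE}: card=1200; try (E,hash)→4680, (B,hash)→5080, (E,merge)→10080, (B,merge)→14360, (E,nl)→62680, (B,nl)→122400; best=4680 via (E,hash)
  {ABCD}: card=80000; try (D,hash)→10800, (A,hash)→28760, (D,merge)→75320, (D,nl_idx)→119680, (A,merge)→248760, (D,nl)→404680 …(+1); best=10800 via (D,hash)
  {ABCE}: card=10000; try (C,hash)→7280, (E,hash)→11080, (C,merge)→19880, (C,nl_idx)→23080, (E,merge)→75480, (C,nl)→124680 …(+1); best=7280 via (C,hash)
  {ABCDE}: card=160000; try (D,hash)→18400, (E,hash)→92200, (D,merge)→157920, (D,nl_idx)→237280, (D,nl)→807280, (E,merge)→1451600 …(+1); best=18400 via (D,hash)

cost=18400; order=A,B,E,C,D; methods=hash,hash,hash,hash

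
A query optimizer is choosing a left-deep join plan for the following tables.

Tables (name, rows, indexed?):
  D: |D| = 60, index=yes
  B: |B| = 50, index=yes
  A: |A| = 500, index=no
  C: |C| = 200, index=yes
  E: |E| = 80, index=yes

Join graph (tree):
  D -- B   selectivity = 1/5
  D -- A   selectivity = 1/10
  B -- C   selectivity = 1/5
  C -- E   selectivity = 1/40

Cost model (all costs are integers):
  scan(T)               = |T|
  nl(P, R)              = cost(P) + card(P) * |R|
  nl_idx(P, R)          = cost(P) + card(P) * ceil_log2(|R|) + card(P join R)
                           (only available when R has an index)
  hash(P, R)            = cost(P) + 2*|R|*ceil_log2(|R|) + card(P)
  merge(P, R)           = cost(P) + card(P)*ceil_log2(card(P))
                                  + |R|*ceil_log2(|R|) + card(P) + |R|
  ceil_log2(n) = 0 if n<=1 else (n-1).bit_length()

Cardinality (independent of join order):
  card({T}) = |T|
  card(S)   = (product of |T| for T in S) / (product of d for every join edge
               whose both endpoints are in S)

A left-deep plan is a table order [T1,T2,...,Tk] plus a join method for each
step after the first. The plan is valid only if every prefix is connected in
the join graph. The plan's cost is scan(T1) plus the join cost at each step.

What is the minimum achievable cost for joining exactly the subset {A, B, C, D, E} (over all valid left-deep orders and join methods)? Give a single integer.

63840

Selinger DP over subsets of {A,B,C,D,E}:
  {D}: scan cost=60, card=60
  {B}: scan cost=50, card=50
  {A}: scan cost=500, card=500
  {C}: scan cost=200, card=200
  {E}: scan cost=80, card=80
  {BD}: card=600; try (B,hash)→720, (D,hash)→820, (D,merge)→820, (B,merge)→830, (D,nl_idx)→950, (B,nl_idx)→1020 …(+2); best=720 via (B,hash)
  {AD}: card=3000; try (D,hash)→1720, (A,merge)→5480, (D,merge)→5920, (D,nl_idx)→6500, (A,hash)→9120, (A,nl)→30060 …(+1); best=1720 via (D,hash)
  {BC}: card=2000; try (B,hash)→1000, (C,merge)→2200, (B,merge)→2350, (C,nl_idx)→2450, (C,hash)→3300, (B,nl_idx)→3400 …(+2); best=1000 via (B,hash)
  {CE}: card=400; try (C,nl_idx)→1120, (E,hash)→1520, (E,nl_idx)→2000, (C,merge)→2520, (E,merge)→2640, (C,hash)→3360 …(+2); best=1120 via (C,nl_idx)
  {ABD}: card=30000; try (B,hash)→5320, (A,hash)→10320, (A,merge)→12320, (B,merge)→41070, (B,nl_idx)→49720, (B,nl)→151720 …(+1); best=5320 via (B,hash)
  {BCD}: card=24000; try (D,hash)→3720, (C,hash)→4520, (C,merge)→9120, (D,merge)→25420, (C,nl_idx)→29520, (D,nl_idx)→37000 …(+2); best=3720 via (D,hash)
  {BCE}: card=4000; try (B,hash)→2120, (E,hash)→4120, (B,merge)→5470, (B,nl_idx)→7520, (E,nl_idx)→19000, (B,nl)→21120 …(+2); best=2120 via (B,hash)
  {ABCD}: card=1200000; try (A,hash)→36720, (C,hash)→38520, (A,merge)→392720, (C,merge)→487120, (C,nl_idx)→1445320, (C,nl)→6005320 …(+1); best=36720 via (A,hash)
  {BCDE}: card=48000; try (D,hash)→6840, (E,hash)→28840, (D,merge)→54540, (D,nl_idx)→74120, (E,nl_idx)→219720, (D,nl)→242120 …(+2); best=6840 via (D,hash)
  {ABCDE}: card=2400000; try (A,hash)→63840, (A,merge)→827840, (E,hash)→1237840, (E,nl_idx)→10836720, (A,nl)→24006840, (E,merge)→26437360 …(+1); best=63840 via (A,hash)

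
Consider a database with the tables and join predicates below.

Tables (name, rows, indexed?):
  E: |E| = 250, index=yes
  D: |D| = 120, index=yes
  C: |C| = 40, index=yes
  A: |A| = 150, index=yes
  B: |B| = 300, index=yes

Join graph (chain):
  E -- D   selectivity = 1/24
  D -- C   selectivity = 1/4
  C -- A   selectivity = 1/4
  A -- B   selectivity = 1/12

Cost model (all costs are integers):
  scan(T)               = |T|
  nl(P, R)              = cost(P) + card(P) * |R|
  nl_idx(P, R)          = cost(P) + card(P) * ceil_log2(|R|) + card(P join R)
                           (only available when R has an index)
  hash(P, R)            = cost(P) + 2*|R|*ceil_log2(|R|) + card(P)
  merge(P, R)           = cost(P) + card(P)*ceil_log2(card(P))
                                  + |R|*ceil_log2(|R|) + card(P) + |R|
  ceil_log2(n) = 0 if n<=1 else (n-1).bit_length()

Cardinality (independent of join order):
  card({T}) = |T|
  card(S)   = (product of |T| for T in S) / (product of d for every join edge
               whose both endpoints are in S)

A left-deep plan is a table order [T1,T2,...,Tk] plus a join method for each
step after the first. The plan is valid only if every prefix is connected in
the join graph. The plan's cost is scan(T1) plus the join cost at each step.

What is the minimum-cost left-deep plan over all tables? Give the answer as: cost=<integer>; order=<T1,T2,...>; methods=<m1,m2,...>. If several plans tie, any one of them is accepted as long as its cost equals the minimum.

Selinger DP (subsets sized 1..n):
  {E}: scan cost=250, card=250
  {D}: scan cost=120, card=120
  {C}: scan cost=40, card=40
  {A}: scan cost=150, card=150
  {B}: scan cost=300, card=300
  {DE}: card=1250; try (D,hash)→2180, (E,nl_idx)→2330, (D,nl_idx)→3250, (E,merge)→3330, (D,merge)→3460, (E,hash)→4240 …(+2); best=2180 via (D,hash)
  {CD}: card=1200; try (C,hash)→720, (D,merge)→1280, (C,merge)→1360, (D,nl_idx)→1520, (D,hash)→1760, (C,nl_idx)→2040 …(+2); best=720 via (C,hash)
  {AC}: card=1500; try (C,hash)→780, (A,merge)→1670, (C,merge)→1780, (A,nl_idx)→1860, (A,hash)→2480, (C,nl_idx)→2550 …(+2); best=780 via (C,hash)
  {AB}: card=3750; try (A,hash)→3000, (B,merge)→4500, (A,merge)→4650, (B,nl_idx)→5250, (B,hash)→5700, (A,nl_idx)→6450 …(+2); best=3000 via (A,hash)
  {CDE}: card=12500; try (C,hash)→3910, (E,hash)→5920, (E,merge)→17370, (C,merge)→17460, (C,nl_idx)→22180, (E,nl_idx)→22820 …(+2); best=3910 via (C,hash)
  {ACD}: card=45000; try (D,hash)→3960, (A,hash)→4320, (A,merge)→16470, (D,merge)→19740, (A,nl_idx)→55320, (D,nl_idx)→56280 …(+2); best=3960 via (D,hash)
  {ABC}: card=37500; try (C,hash)→7230, (B,hash)→7680, (B,merge)→21780, (B,nl_idx)→51780, (C,merge)→52030, (C,nl_idx)→63000 …(+2); best=7230 via (C,hash)
  {ACDE}: card=468750; try (A,hash)→18810, (E,hash)→52960, (A,merge)→192760, (A,nl_idx)→572660, (E,merge)→771210, (E,nl_idx)→832710 …(+2); best=18810 via (A,hash)
  {ABCD}: card=1125000; try (D,hash)→46410, (B,hash)→54360, (D,merge)→645690, (B,merge)→771960, (D,nl_idx)→1394730, (B,nl_idx)→1533960 …(+2); best=46410 via (D,hash)
  {ABCDE}: card=11718750; try (B,hash)→492960, (E,hash)→1175410, (B,merge)→9396810, (B,nl_idx)→15956310, (E,nl_idx)→20765160, (E,merge)→24798660 …(+2); best=492960 via (B,hash)

cost=492960; order=E,D,C,A,B; methods=hash,hash,hash,hash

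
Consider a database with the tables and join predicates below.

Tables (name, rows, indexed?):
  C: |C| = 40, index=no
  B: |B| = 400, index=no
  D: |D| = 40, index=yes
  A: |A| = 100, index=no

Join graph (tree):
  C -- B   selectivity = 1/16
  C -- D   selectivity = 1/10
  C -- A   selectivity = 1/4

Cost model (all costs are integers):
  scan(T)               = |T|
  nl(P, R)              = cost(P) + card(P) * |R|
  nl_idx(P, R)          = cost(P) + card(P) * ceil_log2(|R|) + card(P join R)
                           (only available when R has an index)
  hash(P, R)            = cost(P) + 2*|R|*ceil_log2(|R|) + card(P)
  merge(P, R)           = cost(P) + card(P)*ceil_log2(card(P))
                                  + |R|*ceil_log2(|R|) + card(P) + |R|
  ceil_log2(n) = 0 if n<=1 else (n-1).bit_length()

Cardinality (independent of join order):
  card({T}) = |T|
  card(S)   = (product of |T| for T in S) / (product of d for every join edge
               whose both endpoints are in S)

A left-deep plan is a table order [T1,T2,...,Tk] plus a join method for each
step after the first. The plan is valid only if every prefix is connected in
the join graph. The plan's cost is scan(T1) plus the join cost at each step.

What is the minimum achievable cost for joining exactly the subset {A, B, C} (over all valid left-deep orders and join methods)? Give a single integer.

3680

Selinger DP over subsets of {A,B,C}:
  {C}: scan cost=40, card=40
  {B}: scan cost=400, card=400
  {A}: scan cost=100, card=100
  {BC}: card=1000; try (C,hash)→1280, (B,merge)→4320, (C,merge)→4680, (B,hash)→7280, (B,nl)→16040, (C,nl)→16400; best=1280 via (C,hash)
  {AC}: card=1000; try (C,hash)→680, (A,merge)→1120, (C,merge)→1180, (A,hash)→1480, (A,nl)→4040, (C,nl)→4100; best=680 via (C,hash)
  {ABC}: card=25000; try (A,hash)→3680, (B,hash)→8880, (A,merge)→13080, (B,merge)→15680, (A,nl)→101280, (B,nl)→400680; best=3680 via (A,hash)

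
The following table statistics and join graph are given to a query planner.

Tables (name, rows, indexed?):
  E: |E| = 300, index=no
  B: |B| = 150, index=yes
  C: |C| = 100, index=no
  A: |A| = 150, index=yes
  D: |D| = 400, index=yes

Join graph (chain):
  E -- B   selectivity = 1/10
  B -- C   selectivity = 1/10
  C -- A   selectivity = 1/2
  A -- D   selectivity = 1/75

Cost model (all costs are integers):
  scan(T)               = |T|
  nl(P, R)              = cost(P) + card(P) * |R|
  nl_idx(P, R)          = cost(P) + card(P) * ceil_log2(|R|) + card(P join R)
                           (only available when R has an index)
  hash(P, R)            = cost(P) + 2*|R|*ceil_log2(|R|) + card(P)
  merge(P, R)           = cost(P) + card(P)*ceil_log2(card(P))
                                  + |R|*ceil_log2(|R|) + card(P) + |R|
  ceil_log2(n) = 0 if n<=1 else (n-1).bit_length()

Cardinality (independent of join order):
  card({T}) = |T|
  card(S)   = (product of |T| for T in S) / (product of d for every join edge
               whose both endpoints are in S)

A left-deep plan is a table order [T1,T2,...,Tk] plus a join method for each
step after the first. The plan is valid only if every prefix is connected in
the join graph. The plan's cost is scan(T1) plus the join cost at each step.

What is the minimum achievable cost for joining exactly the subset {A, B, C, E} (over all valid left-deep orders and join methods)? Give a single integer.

Selinger DP over subsets of {A,B,C,E}:
  {E}: scan cost=300, card=300
  {B}: scan cost=150, card=150
  {C}: scan cost=100, card=100
  {A}: scan cost=150, card=150
  {BE}: card=4500; try (B,hash)→3000, (E,merge)→4500, (B,merge)→4650, (E,hash)→5700, (B,nl_idx)→7200, (E,nl)→45150 …(+1); best=3000 via (B,hash)
  {BC}: card=1500; try (C,hash)→1700, (B,merge)→2250, (C,merge)→2300, (B,nl_idx)→2400, (B,hash)→2600, (B,nl)→15100 …(+1); best=1700 via (C,hash)
  {AC}: card=7500; try (C,hash)→1700, (A,merge)→2250, (C,merge)→2300, (A,hash)→2600, (A,nl_idx)→8400, (A,nl)→15100 …(+1); best=1700 via (C,hash)
  {BCE}: card=45000; try (E,hash)→8600, (C,hash)→8900, (E,merge)→22700, (C,merge)→66800, (E,nl)→451700, (C,nl)→453000; best=8600 via (E,hash)
  {ABC}: card=112500; try (A,hash)→5600, (B,hash)→11600, (A,merge)→21050, (B,merge)→108050, (A,nl_idx)→126200, (B,nl_idx)→174200 …(+2); best=5600 via (A,hash)
  {ABCE}: card=3375000; try (A,hash)→56000, (E,hash)→123500, (A,merge)→774950, (E,merge)→2033600, (A,nl_idx)→3743600, (A,nl)→6758600 …(+1); best=56000 via (A,hash)

56000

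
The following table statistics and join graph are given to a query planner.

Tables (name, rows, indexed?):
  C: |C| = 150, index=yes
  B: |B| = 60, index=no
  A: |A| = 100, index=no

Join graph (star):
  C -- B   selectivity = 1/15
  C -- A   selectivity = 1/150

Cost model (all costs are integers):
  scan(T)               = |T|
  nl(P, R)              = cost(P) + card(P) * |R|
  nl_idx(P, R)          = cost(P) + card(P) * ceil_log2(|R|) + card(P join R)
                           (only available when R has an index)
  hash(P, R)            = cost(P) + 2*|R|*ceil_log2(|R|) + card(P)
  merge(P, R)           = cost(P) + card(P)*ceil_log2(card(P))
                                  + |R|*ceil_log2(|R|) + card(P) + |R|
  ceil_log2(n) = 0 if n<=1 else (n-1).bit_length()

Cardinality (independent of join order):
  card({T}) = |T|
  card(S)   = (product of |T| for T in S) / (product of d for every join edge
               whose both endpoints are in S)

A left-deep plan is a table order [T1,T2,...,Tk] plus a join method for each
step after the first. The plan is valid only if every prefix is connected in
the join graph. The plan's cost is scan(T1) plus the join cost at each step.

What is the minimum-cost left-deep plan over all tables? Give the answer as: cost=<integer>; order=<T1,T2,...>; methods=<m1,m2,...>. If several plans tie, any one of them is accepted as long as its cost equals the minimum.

Selinger DP (subsets sized 1..n):
  {C}: scan cost=150, card=150
  {B}: scan cost=60, card=60
  {A}: scan cost=100, card=100
  {BC}: card=600; try (B,hash)→1020, (C,nl_idx)→1140, (C,merge)→1830, (B,merge)→1920, (C,hash)→2520, (C,nl)→9060 …(+1); best=1020 via (B,hash)
  {AC}: card=100; try (C,nl_idx)→1000, (A,hash)→1700, (C,merge)→2250, (A,merge)→2300, (C,hash)→2600, (C,nl)→15100 …(+1); best=1000 via (C,nl_idx)
  {ABC}: card=400; try (B,hash)→1820, (B,merge)→2220, (A,hash)→3020, (B,nl)→7000, (A,merge)→8420, (A,nl)→61020; best=1820 via (B,hash)

cost=1820; order=A,C,B; methods=nl_idx,hash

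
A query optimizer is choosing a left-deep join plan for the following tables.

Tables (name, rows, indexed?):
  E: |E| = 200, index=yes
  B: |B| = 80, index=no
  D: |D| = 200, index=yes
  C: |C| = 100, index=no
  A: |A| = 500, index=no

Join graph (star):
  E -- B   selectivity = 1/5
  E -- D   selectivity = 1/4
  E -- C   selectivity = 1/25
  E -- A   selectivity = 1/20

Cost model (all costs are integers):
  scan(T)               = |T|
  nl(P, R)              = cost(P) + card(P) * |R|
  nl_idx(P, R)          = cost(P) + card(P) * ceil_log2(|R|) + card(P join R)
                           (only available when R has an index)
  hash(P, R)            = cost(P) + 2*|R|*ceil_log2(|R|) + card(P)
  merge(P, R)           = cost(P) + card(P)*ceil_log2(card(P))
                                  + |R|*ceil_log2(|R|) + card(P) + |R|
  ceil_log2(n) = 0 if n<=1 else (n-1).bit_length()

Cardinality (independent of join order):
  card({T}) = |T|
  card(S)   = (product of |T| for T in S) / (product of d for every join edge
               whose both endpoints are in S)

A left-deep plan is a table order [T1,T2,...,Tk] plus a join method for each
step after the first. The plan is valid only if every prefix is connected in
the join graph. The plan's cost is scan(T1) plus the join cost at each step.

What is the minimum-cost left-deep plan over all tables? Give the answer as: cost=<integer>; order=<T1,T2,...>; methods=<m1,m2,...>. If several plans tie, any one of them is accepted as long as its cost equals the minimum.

cost=348620; order=C,E,B,A,D; methods=nl_idx,hash,hash,hash

Selinger DP (subsets sized 1..n):
  {E}: scan cost=200, card=200
  {B}: scan cost=80, card=80
  {D}: scan cost=200, card=200
  {C}: scan cost=100, card=100
  {A}: scan cost=500, card=500
  {BE}: card=3200; try (B,hash)→1520, (E,merge)→2520, (B,merge)→2640, (E,hash)→3360, (E,nl_idx)→3920, (E,nl)→16080 …(+1); best=1520 via (B,hash)
  {DE}: card=10000; try (E,hash)→3600, (D,hash)→3600, (E,merge)→3800, (D,merge)→3800, (E,nl_idx)→11800, (D,nl_idx)→11800 …(+2); best=3600 via (E,hash)
  {CE}: card=800; try (E,nl_idx)→1700, (C,hash)→1800, (E,merge)→2700, (C,merge)→2800, (E,hash)→3400, (E,nl)→20100 …(+1); best=1700 via (E,nl_idx)
  {AE}: card=5000; try (E,hash)→4200, (A,merge)→7000, (E,merge)→7300, (A,hash)→9400, (E,nl_idx)→9500, (A,nl)→100200 …(+1); best=4200 via (E,hash)
  {BDE}: card=160000; try (D,hash)→7920, (B,hash)→14720, (D,merge)→44920, (B,merge)→154240, (D,nl_idx)→187120, (D,nl)→641520 …(+1); best=7920 via (D,hash)
  {BCE}: card=12800; try (B,hash)→3620, (C,hash)→6120, (B,merge)→11140, (C,merge)→43920, (B,nl)→65700, (C,nl)→321520; best=3620 via (B,hash)
  {ABE}: card=80000; try (B,hash)→10320, (A,hash)→13720, (A,merge)→48120, (B,merge)→74840, (B,nl)→404200, (A,nl)→1601520; best=10320 via (B,hash)
  {CDE}: card=40000; try (D,hash)→5700, (D,merge)→12300, (C,hash)→15000, (D,nl_idx)→48100, (C,merge)→154400, (D,nl)→161700 …(+1); best=5700 via (D,hash)
  {ADE}: card=250000; try (D,hash)→12400, (A,hash)→22600, (D,merge)→76000, (A,merge)→158600, (D,nl_idx)→294200, (D,nl)→1004200 …(+1); best=12400 via (D,hash)
  {ACE}: card=20000; try (C,hash)→10600, (A,hash)→11500, (A,merge)→15500, (C,merge)→75000, (A,nl)→401700, (C,nl)→504200; best=10600 via (C,hash)
  {BCDE}: card=640000; try (D,hash)→19620, (B,hash)→46820, (C,hash)→169320, (D,merge)→197420, (B,merge)→686340, (D,nl_idx)→746020 …(+4); best=19620 via (D,hash)
  {ABDE}: card=4000000; try (D,hash)→93520, (A,hash)→176920, (B,hash)→263520, (D,merge)→1452120, (A,merge)→3052920, (D,nl_idx)→4650320 …(+4); best=93520 via (D,hash)
  {ABCE}: card=320000; try (A,hash)→25420, (B,hash)→31720, (C,hash)→91720, (A,merge)→200620, (B,merge)→331240, (C,merge)→1451120 …(+3); best=25420 via (A,hash)
  {ACDE}: card=1000000; try (D,hash)→33800, (A,hash)→54700, (C,hash)→263800, (D,merge)→332400, (A,merge)→690700, (D,nl_idx)→1170600 …(+4); best=33800 via (D,hash)
  {ABCDE}: card=16000000; try (D,hash)→348620, (A,hash)→668620, (B,hash)→1034920, (C,hash)→4094920, (D,merge)→6427220, (A,merge)→13464620 …(+7); best=348620 via (D,hash)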